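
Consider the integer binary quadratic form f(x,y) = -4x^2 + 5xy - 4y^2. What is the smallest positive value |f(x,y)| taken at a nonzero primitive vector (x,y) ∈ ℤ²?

translate: b→3 (≡-5 mod 8), so (4,-5,4)→(4,3,3)
flip: (4,3,3)→(3,-3,4)
translate: b→3 (≡-3 mod 6), so (3,-3,4)→(3,3,4)
reduced (well bottom): (3,3,4) with a≤c, −a<b≤a
well minimum |f| = |-3| = 3 (negative-definite)

3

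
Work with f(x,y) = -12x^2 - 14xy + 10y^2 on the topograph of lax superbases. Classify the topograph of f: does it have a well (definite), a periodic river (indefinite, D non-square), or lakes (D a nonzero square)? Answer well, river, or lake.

D = b²−4ac = (-14)² − 4·(-12)·10 = 676
D = 26² is a perfect square ⇒ form factors over ℤ ⇒ lakes

lake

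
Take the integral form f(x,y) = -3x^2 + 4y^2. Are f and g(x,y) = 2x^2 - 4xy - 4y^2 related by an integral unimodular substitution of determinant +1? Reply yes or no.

D₁ = 48, D₂ = 48
river cycle of f (length 2): (-3, 6, 1), (1, 6, -3)
river cycle of g (length 2): (-4, 4, 2), (2, 4, -4)
cycles differ ⇒ inequivalent

no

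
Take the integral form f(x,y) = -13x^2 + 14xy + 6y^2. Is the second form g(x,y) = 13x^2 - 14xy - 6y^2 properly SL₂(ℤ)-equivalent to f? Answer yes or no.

D₁ = 508, D₂ = 508
river cycle of f (length 12): (6, 22, -1), (-1, 22, 6), (6, 14, -13), (-13, 12, 7), (7, 16, -9), (-9, 20, 3), (3, 22, -2), (-2, 22, 3), (3, 20, -9), (-9, 16, 7), … (2 more)
river cycle of g (length 12): (-6, 14, 13), (13, 12, -7), (-7, 16, 9), (9, 20, -3), (-3, 22, 2), (2, 22, -3), (-3, 20, 9), (9, 16, -7), (-7, 12, 13), (13, 14, -6), … (2 more)
cycles differ ⇒ inequivalent

no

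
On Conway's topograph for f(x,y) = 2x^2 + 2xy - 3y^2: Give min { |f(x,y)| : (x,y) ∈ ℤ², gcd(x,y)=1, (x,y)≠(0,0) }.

river: ρ → (-3,4,1)
river: ρ → (1,4,-3)
river: ρ → (-3,2,2)
river: ρ → (2,2,-3)
closes: descent 0, river 4
min |a| on river = 1

1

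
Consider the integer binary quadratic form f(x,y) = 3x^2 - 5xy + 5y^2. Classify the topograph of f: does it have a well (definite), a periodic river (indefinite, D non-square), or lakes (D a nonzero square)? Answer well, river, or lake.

D = b²−4ac = (-5)² − 4·3·5 = -35
D < 0 ⇒ definite ⇒ every region one sign ⇒ single well

well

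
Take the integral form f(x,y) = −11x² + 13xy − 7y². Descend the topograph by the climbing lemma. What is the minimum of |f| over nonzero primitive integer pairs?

translate: b→9 (≡-13 mod 22), so (11,-13,7)→(11,9,5)
flip: (11,9,5)→(5,-9,11)
translate: b→1 (≡-9 mod 10), so (5,-9,11)→(5,1,7)
reduced (well bottom): (5,1,7) with a≤c, −a<b≤a
well minimum |f| = |-5| = 5 (negative-definite)

5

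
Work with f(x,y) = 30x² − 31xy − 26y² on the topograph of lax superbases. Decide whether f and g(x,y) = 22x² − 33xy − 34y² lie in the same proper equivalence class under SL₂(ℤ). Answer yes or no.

D₁ = 4081, D₂ = 4081
river cycle of f (length 28): (-26, 31, 30), (30, 29, -27), (-27, 25, 32), (32, 39, -20), (-20, 41, 30), (30, 19, -31), (-31, 43, 18), (18, 29, -45), (-45, 61, 2), (2, 63, -14), … (18 more)
river cycle of g (length 28): (-34, 33, 22), (22, 55, -12), (-12, 41, 50), (50, 59, -3), (-3, 61, 30), (30, 59, -5), (-5, 61, 18), (18, 47, -26), (-26, 57, 8), (8, 55, -33), … (18 more)
cycles differ ⇒ inequivalent

no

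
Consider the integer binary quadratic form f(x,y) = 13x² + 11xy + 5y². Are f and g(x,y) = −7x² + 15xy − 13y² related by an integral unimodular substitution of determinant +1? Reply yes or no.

D₁ = -139, D₂ = -139
f: flip: (13,11,5)→(5,-11,13)
f: translate: b→-1 (≡-11 mod 10), so (5,-11,13)→(5,-1,7)
f: reduced (well bottom): (5,-1,7) with a≤c, −a<b≤a
g is negative-definite; reduce −g:
−g: translate: b→-1 (≡-15 mod 14), so (7,-15,13)→(7,-1,5)
−g: flip: (7,-1,5)→(5,1,7)
−g: reduced (well bottom): (5,1,7) with a≤c, −a<b≤a
flip sign back: reduced form of g is (-5,-1,-7)
reduced forms (5, -1, 7) vs (-5, -1, -7) ⇒ inequivalent

no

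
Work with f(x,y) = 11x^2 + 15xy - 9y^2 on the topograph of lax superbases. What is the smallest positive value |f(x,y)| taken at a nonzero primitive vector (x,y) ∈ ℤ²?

river: ρ → (-9,21,5)
river: ρ → (5,19,-13)
river: ρ → (-13,7,11)
river: ρ → (11,15,-9)
closes: descent 0, river 4
min |a| on river = 5

5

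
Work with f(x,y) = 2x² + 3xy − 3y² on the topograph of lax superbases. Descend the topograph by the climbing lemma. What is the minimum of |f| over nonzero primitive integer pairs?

river: ρ → (-3,3,2)
river: ρ → (2,5,-1)
river: ρ → (-1,5,2)
river: ρ → (2,3,-3)
closes: descent 0, river 4
min |a| on river = 1

1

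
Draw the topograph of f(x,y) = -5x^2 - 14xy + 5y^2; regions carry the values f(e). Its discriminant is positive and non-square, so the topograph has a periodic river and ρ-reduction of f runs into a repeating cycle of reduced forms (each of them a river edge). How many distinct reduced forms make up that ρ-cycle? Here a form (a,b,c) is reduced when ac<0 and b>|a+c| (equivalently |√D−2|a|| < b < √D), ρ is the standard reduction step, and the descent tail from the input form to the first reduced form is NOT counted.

D = 296, ⌊√D⌋ = 17
descent: ρ → (5,14,-5)  [lands on river]
river: ρ → (-5,16,2)
river: ρ → (2,16,-5)
river: ρ → (-5,14,5)
river: ρ → (5,16,-2)
river: ρ → (-2,16,5)
ρ-cycle length = 6 (tail of 1 descent step not counted)

6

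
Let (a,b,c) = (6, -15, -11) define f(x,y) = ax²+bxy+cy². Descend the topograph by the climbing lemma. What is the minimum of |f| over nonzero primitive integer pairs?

descent: ρ → (-11,15,6)  [lands on river]
river: ρ → (6,21,-2)
river: ρ → (-2,19,16)
river: ρ → (16,13,-5)
river: ρ → (-5,17,10)
river: ρ → (10,3,-12)
river: ρ → (-12,21,1)
river: ρ → (1,21,-12)
river: ρ → (-12,3,10)
river: ρ → (10,17,-5)
river: ρ → (-5,13,16)
river: ρ → (16,19,-2)
river: ρ → (-2,21,6)
river: ρ → (6,15,-11)
river: ρ → (-11,7,10)
river: ρ → (10,13,-8)
river: ρ → (-8,19,4)
river: ρ → (4,21,-3)
river: ρ → (-3,21,4)
river: ρ → (4,19,-8)
river: ρ → (-8,13,10)
river: ρ → (10,7,-11)
closes: descent 1, river 22
min |a| on river = 1

1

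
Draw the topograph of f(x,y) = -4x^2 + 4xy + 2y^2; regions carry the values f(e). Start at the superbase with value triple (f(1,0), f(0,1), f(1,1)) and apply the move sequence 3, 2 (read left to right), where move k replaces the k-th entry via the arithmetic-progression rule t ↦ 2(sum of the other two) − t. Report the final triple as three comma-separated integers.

start (-4,2,2) = (f(1,0),f(0,1),f(1,1))
replace slot 3: 2·((-4)+2) − 2 = -6 → (-4,2,-6)
replace slot 2: 2·((-4)+(-6)) − 2 = -22 → (-4,-22,-6)

-4,-22,-6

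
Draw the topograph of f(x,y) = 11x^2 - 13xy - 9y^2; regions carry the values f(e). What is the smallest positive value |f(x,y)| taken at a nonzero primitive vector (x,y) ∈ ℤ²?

descent: ρ → (-9,13,11)  [lands on river]
river: ρ → (11,9,-11)
river: ρ → (-11,13,9)
river: ρ → (9,23,-1)
river: ρ → (-1,23,9)
river: ρ → (9,13,-11)
river: ρ → (-11,9,11)
river: ρ → (11,13,-9)
river: ρ → (-9,23,1)
river: ρ → (1,23,-9)
closes: descent 1, river 10
min |a| on river = 1

1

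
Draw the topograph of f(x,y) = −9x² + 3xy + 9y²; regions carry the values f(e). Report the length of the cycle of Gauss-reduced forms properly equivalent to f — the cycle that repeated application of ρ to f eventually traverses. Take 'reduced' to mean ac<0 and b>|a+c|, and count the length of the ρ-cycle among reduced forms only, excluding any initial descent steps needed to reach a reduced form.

D = 333, ⌊√D⌋ = 18
river: ρ → (9,15,-3)
river: ρ → (-3,15,9)
river: ρ → (9,3,-9)
river: ρ → (-9,15,3)
river: ρ → (3,15,-9)
river: ρ → (-9,3,9)
ρ-cycle length = 6 (tail of 0 descent steps not counted)

6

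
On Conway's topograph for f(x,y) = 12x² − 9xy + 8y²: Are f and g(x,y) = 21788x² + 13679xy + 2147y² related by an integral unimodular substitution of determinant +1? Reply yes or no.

D₁ = -303, D₂ = -303
f: flip: (12,-9,8)→(8,9,12)
f: translate: b→-7 (≡9 mod 16), so (8,9,12)→(8,-7,11)
f: reduced (well bottom): (8,-7,11) with a≤c, −a<b≤a
g: flip: (21788,13679,2147)→(2147,-13679,21788)
g: translate: b→-797 (≡-13679 mod 4294), so (2147,-13679,21788)→(2147,-797,74)
g: flip: (2147,-797,74)→(74,797,2147)
g: translate: b→57 (≡797 mod 148), so (74,797,2147)→(74,57,12)
g: flip: (74,57,12)→(12,-57,74)
g: translate: b→-9 (≡-57 mod 24), so (12,-57,74)→(12,-9,8)
g: flip: (12,-9,8)→(8,9,12)
g: translate: b→-7 (≡9 mod 16), so (8,9,12)→(8,-7,11)
g: reduced (well bottom): (8,-7,11) with a≤c, −a<b≤a
reduced forms (8, -7, 11) vs (8, -7, 11) ⇒ equivalent

yes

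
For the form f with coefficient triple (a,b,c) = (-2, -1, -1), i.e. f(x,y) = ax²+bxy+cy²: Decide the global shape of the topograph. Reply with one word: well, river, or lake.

D = b²−4ac = (-1)² − 4·(-2)·(-1) = -7
D < 0 ⇒ definite ⇒ every region one sign ⇒ single well

well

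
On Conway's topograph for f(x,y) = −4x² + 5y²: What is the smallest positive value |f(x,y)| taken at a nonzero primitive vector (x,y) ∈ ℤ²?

descent: ρ → (5,0,-4)
descent: ρ → (-4,8,1)  [lands on river]
river: ρ → (1,8,-4)
closes: descent 2, river 2
min |a| on river = 1

1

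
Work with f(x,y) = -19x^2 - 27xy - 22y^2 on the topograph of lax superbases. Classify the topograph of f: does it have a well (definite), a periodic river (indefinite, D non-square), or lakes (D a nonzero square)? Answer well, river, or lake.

D = b²−4ac = (-27)² − 4·(-19)·(-22) = -943
D < 0 ⇒ definite ⇒ every region one sign ⇒ single well

well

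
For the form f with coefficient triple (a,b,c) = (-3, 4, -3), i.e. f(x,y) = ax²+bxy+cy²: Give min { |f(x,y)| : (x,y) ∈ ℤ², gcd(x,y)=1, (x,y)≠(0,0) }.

translate: b→2 (≡-4 mod 6), so (3,-4,3)→(3,2,2)
flip: (3,2,2)→(2,-2,3)
translate: b→2 (≡-2 mod 4), so (2,-2,3)→(2,2,3)
reduced (well bottom): (2,2,3) with a≤c, −a<b≤a
well minimum |f| = |-2| = 2 (negative-definite)

2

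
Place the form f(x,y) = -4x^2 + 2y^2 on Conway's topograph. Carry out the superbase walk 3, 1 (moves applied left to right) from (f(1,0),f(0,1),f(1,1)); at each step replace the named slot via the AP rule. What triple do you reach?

start (-4,2,-2) = (f(1,0),f(0,1),f(1,1))
replace slot 3: 2·((-4)+2) − (-2) = -2 → (-4,2,-2)
replace slot 1: 2·(2+(-2)) − (-4) = 4 → (4,2,-2)

4,2,-2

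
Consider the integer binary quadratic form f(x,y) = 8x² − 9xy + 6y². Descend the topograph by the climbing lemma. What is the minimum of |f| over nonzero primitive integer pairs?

translate: b→7 (≡-9 mod 16), so (8,-9,6)→(8,7,5)
flip: (8,7,5)→(5,-7,8)
translate: b→3 (≡-7 mod 10), so (5,-7,8)→(5,3,6)
reduced (well bottom): (5,3,6) with a≤c, −a<b≤a
well minimum = a = 5

5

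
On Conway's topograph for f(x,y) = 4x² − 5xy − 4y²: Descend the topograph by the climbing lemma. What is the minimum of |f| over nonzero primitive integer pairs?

descent: ρ → (-4,5,4)  [lands on river]
river: ρ → (4,3,-5)
river: ρ → (-5,7,2)
river: ρ → (2,9,-1)
river: ρ → (-1,9,2)
river: ρ → (2,7,-5)
river: ρ → (-5,3,4)
river: ρ → (4,5,-4)
river: ρ → (-4,3,5)
river: ρ → (5,7,-2)
river: ρ → (-2,9,1)
river: ρ → (1,9,-2)
river: ρ → (-2,7,5)
river: ρ → (5,3,-4)
closes: descent 1, river 14
min |a| on river = 1

1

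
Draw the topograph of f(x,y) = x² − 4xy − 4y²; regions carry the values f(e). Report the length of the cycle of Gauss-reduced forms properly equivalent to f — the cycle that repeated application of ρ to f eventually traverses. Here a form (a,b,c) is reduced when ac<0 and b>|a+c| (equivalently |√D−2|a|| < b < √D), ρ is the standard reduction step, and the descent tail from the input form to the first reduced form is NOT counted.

D = 32, ⌊√D⌋ = 5
descent: ρ → (-4,4,1)  [lands on river]
river: ρ → (1,4,-4)
ρ-cycle length = 2 (tail of 1 descent step not counted)

2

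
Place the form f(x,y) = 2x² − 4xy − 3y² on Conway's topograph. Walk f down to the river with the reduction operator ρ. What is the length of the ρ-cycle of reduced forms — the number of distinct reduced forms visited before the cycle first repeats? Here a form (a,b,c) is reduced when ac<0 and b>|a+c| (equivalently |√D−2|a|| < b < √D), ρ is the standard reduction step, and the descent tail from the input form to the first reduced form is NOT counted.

D = 40, ⌊√D⌋ = 6
descent: ρ → (-3,4,2)  [lands on river]
river: ρ → (2,4,-3)
river: ρ → (-3,2,3)
river: ρ → (3,4,-2)
river: ρ → (-2,4,3)
river: ρ → (3,2,-3)
ρ-cycle length = 6 (tail of 1 descent step not counted)

6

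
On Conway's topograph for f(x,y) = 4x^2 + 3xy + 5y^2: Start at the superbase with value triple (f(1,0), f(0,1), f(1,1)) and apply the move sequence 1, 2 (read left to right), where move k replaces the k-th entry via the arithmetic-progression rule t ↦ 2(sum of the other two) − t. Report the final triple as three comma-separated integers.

start (4,5,12) = (f(1,0),f(0,1),f(1,1))
replace slot 1: 2·(5+12) − 4 = 30 → (30,5,12)
replace slot 2: 2·(30+12) − 5 = 79 → (30,79,12)

30,79,12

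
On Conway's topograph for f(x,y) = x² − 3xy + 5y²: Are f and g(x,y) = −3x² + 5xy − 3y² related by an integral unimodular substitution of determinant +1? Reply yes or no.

D₁ = -11, D₂ = -11
f: translate: b→1 (≡-3 mod 2), so (1,-3,5)→(1,1,3)
f: reduced (well bottom): (1,1,3) with a≤c, −a<b≤a
g is negative-definite; reduce −g:
−g: translate: b→1 (≡-5 mod 6), so (3,-5,3)→(3,1,1)
−g: flip: (3,1,1)→(1,-1,3)
−g: translate: b→1 (≡-1 mod 2), so (1,-1,3)→(1,1,3)
−g: reduced (well bottom): (1,1,3) with a≤c, −a<b≤a
flip sign back: reduced form of g is (-1,-1,-3)
reduced forms (1, 1, 3) vs (-1, -1, -3) ⇒ inequivalent

no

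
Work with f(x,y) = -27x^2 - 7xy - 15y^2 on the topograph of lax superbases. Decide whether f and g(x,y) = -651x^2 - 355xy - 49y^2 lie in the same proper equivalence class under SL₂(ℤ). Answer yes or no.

D₁ = -1571, D₂ = -1571
f is negative-definite; reduce −f:
−f: flip: (27,7,15)→(15,-7,27)
−f: reduced (well bottom): (15,-7,27) with a≤c, −a<b≤a
flip sign back: reduced form of f is (-15,7,-27)
g is negative-definite; reduce −g:
−g: flip: (651,355,49)→(49,-355,651)
−g: translate: b→37 (≡-355 mod 98), so (49,-355,651)→(49,37,15)
−g: flip: (49,37,15)→(15,-37,49)
−g: translate: b→-7 (≡-37 mod 30), so (15,-37,49)→(15,-7,27)
−g: reduced (well bottom): (15,-7,27) with a≤c, −a<b≤a
flip sign back: reduced form of g is (-15,7,-27)
reduced forms (-15, 7, -27) vs (-15, 7, -27) ⇒ equivalent

yes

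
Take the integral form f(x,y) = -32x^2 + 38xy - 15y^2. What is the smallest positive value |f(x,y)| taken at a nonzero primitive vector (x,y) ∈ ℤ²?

translate: b→26 (≡-38 mod 64), so (32,-38,15)→(32,26,9)
flip: (32,26,9)→(9,-26,32)
translate: b→-8 (≡-26 mod 18), so (9,-26,32)→(9,-8,15)
reduced (well bottom): (9,-8,15) with a≤c, −a<b≤a
well minimum |f| = |-9| = 9 (negative-definite)

9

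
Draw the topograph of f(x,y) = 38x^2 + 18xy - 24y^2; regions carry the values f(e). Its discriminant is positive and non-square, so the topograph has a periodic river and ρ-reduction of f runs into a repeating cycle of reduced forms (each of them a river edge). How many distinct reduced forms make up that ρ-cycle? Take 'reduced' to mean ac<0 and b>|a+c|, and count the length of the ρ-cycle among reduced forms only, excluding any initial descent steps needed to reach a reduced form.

D = 3972, ⌊√D⌋ = 63
river: ρ → (-24,30,32)
river: ρ → (32,34,-22)
river: ρ → (-22,54,12)
river: ρ → (12,42,-46)
river: ρ → (-46,50,8)
river: ρ → (8,62,-4)
river: ρ → (-4,58,38)
river: ρ → (38,18,-24)
ρ-cycle length = 8 (tail of 0 descent steps not counted)

8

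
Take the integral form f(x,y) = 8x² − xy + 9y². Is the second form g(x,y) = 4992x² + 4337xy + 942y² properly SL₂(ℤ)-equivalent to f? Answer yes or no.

D₁ = -287, D₂ = -287
f: reduced (well bottom): (8,-1,9) with a≤c, −a<b≤a
g: flip: (4992,4337,942)→(942,-4337,4992)
g: translate: b→-569 (≡-4337 mod 1884), so (942,-4337,4992)→(942,-569,86)
g: flip: (942,-569,86)→(86,569,942)
g: translate: b→53 (≡569 mod 172), so (86,569,942)→(86,53,9)
g: flip: (86,53,9)→(9,-53,86)
g: translate: b→1 (≡-53 mod 18), so (9,-53,86)→(9,1,8)
g: flip: (9,1,8)→(8,-1,9)
g: reduced (well bottom): (8,-1,9) with a≤c, −a<b≤a
reduced forms (8, -1, 9) vs (8, -1, 9) ⇒ equivalent

yes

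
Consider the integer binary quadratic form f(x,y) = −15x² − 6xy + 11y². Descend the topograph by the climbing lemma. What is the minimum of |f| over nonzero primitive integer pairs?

descent: ρ → (11,6,-15)  [lands on river]
river: ρ → (-15,24,2)
river: ρ → (2,24,-15)
river: ρ → (-15,6,11)
river: ρ → (11,16,-10)
river: ρ → (-10,24,3)
river: ρ → (3,24,-10)
river: ρ → (-10,16,11)
closes: descent 1, river 8
min |a| on river = 2

2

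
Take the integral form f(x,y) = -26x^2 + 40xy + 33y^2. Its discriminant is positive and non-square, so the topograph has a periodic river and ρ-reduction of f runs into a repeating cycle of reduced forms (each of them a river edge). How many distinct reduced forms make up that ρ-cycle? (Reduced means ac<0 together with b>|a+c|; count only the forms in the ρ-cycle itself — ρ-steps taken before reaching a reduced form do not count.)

D = 5032, ⌊√D⌋ = 70
river: ρ → (33,26,-33)
river: ρ → (-33,40,26)
river: ρ → (26,64,-9)
river: ρ → (-9,62,33)
river: ρ → (33,70,-1)
river: ρ → (-1,70,33)
river: ρ → (33,62,-9)
river: ρ → (-9,64,26)
river: ρ → (26,40,-33)
river: ρ → (-33,26,33)
river: ρ → (33,40,-26)
river: ρ → (-26,64,9)
river: ρ → (9,62,-33)
river: ρ → (-33,70,1)
river: ρ → (1,70,-33)
river: ρ → (-33,62,9)
river: ρ → (9,64,-26)
river: ρ → (-26,40,33)
ρ-cycle length = 18 (tail of 0 descent steps not counted)

18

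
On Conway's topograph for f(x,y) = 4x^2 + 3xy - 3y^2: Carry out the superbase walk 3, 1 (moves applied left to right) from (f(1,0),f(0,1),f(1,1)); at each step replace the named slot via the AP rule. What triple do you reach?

start (4,-3,4) = (f(1,0),f(0,1),f(1,1))
replace slot 3: 2·(4+(-3)) − 4 = -2 → (4,-3,-2)
replace slot 1: 2·((-3)+(-2)) − 4 = -14 → (-14,-3,-2)

-14,-3,-2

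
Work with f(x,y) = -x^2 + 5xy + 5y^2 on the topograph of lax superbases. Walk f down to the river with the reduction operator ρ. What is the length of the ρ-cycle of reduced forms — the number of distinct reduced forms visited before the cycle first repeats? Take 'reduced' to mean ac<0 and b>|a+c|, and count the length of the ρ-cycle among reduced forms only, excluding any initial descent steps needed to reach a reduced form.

D = 45, ⌊√D⌋ = 6
river: ρ → (5,5,-1)
river: ρ → (-1,5,5)
ρ-cycle length = 2 (tail of 0 descent steps not counted)

2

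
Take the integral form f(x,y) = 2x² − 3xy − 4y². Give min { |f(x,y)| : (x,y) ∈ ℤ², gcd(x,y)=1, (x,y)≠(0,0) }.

descent: ρ → (-4,3,2)  [lands on river]
river: ρ → (2,5,-2)
river: ρ → (-2,3,4)
river: ρ → (4,5,-1)
river: ρ → (-1,5,4)
river: ρ → (4,3,-2)
river: ρ → (-2,5,2)
river: ρ → (2,3,-4)
river: ρ → (-4,5,1)
river: ρ → (1,5,-4)
closes: descent 1, river 10
min |a| on river = 1

1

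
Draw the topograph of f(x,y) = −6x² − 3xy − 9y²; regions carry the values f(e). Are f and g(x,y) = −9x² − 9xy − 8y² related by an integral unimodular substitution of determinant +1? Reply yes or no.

D₁ = -207, D₂ = -207
f is negative-definite; reduce −f:
−f: reduced (well bottom): (6,3,9) with a≤c, −a<b≤a
flip sign back: reduced form of f is (-6,-3,-9)
g is negative-definite; reduce −g:
−g: flip: (9,9,8)→(8,-9,9)
−g: translate: b→7 (≡-9 mod 16), so (8,-9,9)→(8,7,8)
−g: reduced (well bottom): (8,7,8) with a≤c, −a<b≤a
flip sign back: reduced form of g is (-8,-7,-8)
reduced forms (-6, -3, -9) vs (-8, -7, -8) ⇒ inequivalent

no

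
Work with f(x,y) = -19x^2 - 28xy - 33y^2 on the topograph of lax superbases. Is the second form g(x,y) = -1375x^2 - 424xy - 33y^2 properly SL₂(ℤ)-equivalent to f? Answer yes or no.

D₁ = -1724, D₂ = -1724
f is negative-definite; reduce −f:
−f: translate: b→-10 (≡28 mod 38), so (19,28,33)→(19,-10,24)
−f: reduced (well bottom): (19,-10,24) with a≤c, −a<b≤a
flip sign back: reduced form of f is (-19,10,-24)
g is negative-definite; reduce −g:
−g: flip: (1375,424,33)→(33,-424,1375)
−g: translate: b→-28 (≡-424 mod 66), so (33,-424,1375)→(33,-28,19)
−g: flip: (33,-28,19)→(19,28,33)
−g: translate: b→-10 (≡28 mod 38), so (19,28,33)→(19,-10,24)
−g: reduced (well bottom): (19,-10,24) with a≤c, −a<b≤a
flip sign back: reduced form of g is (-19,10,-24)
reduced forms (-19, 10, -24) vs (-19, 10, -24) ⇒ equivalent

yes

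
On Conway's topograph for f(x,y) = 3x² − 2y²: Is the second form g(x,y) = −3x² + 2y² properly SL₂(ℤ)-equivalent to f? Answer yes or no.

D₁ = 24, D₂ = 24
river cycle of f (length 2): (-2, 4, 1), (1, 4, -2)
river cycle of g (length 2): (2, 4, -1), (-1, 4, 2)
cycles differ ⇒ inequivalent

no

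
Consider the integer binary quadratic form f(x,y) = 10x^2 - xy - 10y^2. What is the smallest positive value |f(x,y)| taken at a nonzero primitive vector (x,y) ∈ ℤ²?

descent: ρ → (-10,1,10)  [lands on river]
river: ρ → (10,19,-1)
river: ρ → (-1,19,10)
river: ρ → (10,1,-10)
river: ρ → (-10,19,1)
river: ρ → (1,19,-10)
closes: descent 1, river 6
min |a| on river = 1

1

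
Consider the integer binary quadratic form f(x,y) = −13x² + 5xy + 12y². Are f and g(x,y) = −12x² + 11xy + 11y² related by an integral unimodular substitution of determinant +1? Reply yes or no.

D₁ = 649, D₂ = 649
river cycle of f (length 34): (12, 19, -6), (-6, 17, 15), (15, 13, -8), (-8, 19, 9), (9, 17, -10), (-10, 23, 3), (3, 25, -2), (-2, 23, 15), (15, 7, -10), (-10, 13, 12), … (24 more)
river cycle of g (length 34): (11, 11, -12), (-12, 13, 10), (10, 7, -15), (-15, 23, 2), (2, 25, -3), (-3, 23, 10), (10, 17, -9), (-9, 19, 8), (8, 13, -15), (-15, 17, 6), … (24 more)
cycles differ ⇒ inequivalent

no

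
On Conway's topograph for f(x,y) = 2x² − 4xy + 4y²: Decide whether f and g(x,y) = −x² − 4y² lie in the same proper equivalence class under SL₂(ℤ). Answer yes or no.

D₁ = -16, D₂ = -16
f: translate: b→0 (≡-4 mod 4), so (2,-4,4)→(2,0,2)
f: reduced (well bottom): (2,0,2) with a≤c, −a<b≤a
g is negative-definite; reduce −g:
−g: reduced (well bottom): (1,0,4) with a≤c, −a<b≤a
flip sign back: reduced form of g is (-1,0,-4)
reduced forms (2, 0, 2) vs (-1, 0, -4) ⇒ inequivalent

no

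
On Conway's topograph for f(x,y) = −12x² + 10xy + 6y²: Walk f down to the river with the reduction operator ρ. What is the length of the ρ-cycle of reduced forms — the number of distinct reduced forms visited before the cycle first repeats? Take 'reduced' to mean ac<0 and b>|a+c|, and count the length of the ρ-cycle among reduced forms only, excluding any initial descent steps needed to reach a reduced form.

D = 388, ⌊√D⌋ = 19
river: ρ → (6,14,-8)
river: ρ → (-8,18,2)
river: ρ → (2,18,-8)
river: ρ → (-8,14,6)
river: ρ → (6,10,-12)
river: ρ → (-12,14,4)
river: ρ → (4,18,-4)
river: ρ → (-4,14,12)
river: ρ → (12,10,-6)
river: ρ → (-6,14,8)
river: ρ → (8,18,-2)
river: ρ → (-2,18,8)
river: ρ → (8,14,-6)
river: ρ → (-6,10,12)
river: ρ → (12,14,-4)
river: ρ → (-4,18,4)
river: ρ → (4,14,-12)
river: ρ → (-12,10,6)
ρ-cycle length = 18 (tail of 0 descent steps not counted)

18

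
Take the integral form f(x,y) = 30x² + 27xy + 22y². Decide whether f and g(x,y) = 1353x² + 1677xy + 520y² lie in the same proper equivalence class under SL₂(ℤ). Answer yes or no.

D₁ = -1911, D₂ = -1911
f: flip: (30,27,22)→(22,-27,30)
f: translate: b→17 (≡-27 mod 44), so (22,-27,30)→(22,17,25)
f: reduced (well bottom): (22,17,25) with a≤c, −a<b≤a
g: translate: b→-1029 (≡1677 mod 2706), so (1353,1677,520)→(1353,-1029,196)
g: flip: (1353,-1029,196)→(196,1029,1353)
g: translate: b→-147 (≡1029 mod 392), so (196,1029,1353)→(196,-147,30)
g: flip: (196,-147,30)→(30,147,196)
g: translate: b→27 (≡147 mod 60), so (30,147,196)→(30,27,22)
g: flip: (30,27,22)→(22,-27,30)
g: translate: b→17 (≡-27 mod 44), so (22,-27,30)→(22,17,25)
g: reduced (well bottom): (22,17,25) with a≤c, −a<b≤a
reduced forms (22, 17, 25) vs (22, 17, 25) ⇒ equivalent

yes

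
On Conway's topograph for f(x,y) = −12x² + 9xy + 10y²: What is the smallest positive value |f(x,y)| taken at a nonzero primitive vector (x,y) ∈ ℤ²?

river: ρ → (10,11,-11)
river: ρ → (-11,11,10)
river: ρ → (10,9,-12)
river: ρ → (-12,15,7)
river: ρ → (7,13,-14)
river: ρ → (-14,15,6)
river: ρ → (6,21,-5)
river: ρ → (-5,19,10)
river: ρ → (10,21,-3)
river: ρ → (-3,21,10)
river: ρ → (10,19,-5)
river: ρ → (-5,21,6)
river: ρ → (6,15,-14)
river: ρ → (-14,13,7)
river: ρ → (7,15,-12)
river: ρ → (-12,9,10)
closes: descent 0, river 16
min |a| on river = 3

3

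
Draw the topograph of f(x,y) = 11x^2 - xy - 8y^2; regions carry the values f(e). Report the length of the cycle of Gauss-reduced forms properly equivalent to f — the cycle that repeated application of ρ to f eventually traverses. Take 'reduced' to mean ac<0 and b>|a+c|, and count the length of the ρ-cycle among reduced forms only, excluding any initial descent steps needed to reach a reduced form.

D = 353, ⌊√D⌋ = 18
descent: ρ → (-8,17,2)  [lands on river]
river: ρ → (2,15,-16)
river: ρ → (-16,17,1)
river: ρ → (1,17,-16)
river: ρ → (-16,15,2)
river: ρ → (2,17,-8)
river: ρ → (-8,15,4)
river: ρ → (4,17,-4)
river: ρ → (-4,15,8)
river: ρ → (8,17,-2)
river: ρ → (-2,15,16)
river: ρ → (16,17,-1)
river: ρ → (-1,17,16)
river: ρ → (16,15,-2)
river: ρ → (-2,17,8)
river: ρ → (8,15,-4)
river: ρ → (-4,17,4)
river: ρ → (4,15,-8)
ρ-cycle length = 18 (tail of 1 descent step not counted)

18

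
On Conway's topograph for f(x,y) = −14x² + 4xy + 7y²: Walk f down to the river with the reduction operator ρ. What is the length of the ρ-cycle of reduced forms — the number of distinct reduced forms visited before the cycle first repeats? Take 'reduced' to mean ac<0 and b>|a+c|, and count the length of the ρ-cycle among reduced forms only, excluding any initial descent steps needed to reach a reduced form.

D = 408, ⌊√D⌋ = 20
descent: ρ → (7,10,-11)  [lands on river]
river: ρ → (-11,12,6)
river: ρ → (6,12,-11)
river: ρ → (-11,10,7)
river: ρ → (7,18,-3)
river: ρ → (-3,18,7)
ρ-cycle length = 6 (tail of 1 descent step not counted)

6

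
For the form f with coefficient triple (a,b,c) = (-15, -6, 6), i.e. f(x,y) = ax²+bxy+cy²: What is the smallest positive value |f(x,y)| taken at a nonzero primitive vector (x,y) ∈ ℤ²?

descent: ρ → (6,18,-3)  [lands on river]
river: ρ → (-3,18,6)
closes: descent 1, river 2
min |a| on river = 3

3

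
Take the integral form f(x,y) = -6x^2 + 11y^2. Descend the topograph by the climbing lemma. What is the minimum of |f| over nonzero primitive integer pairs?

descent: ρ → (11,0,-6)
descent: ρ → (-6,12,5)  [lands on river]
river: ρ → (5,8,-10)
river: ρ → (-10,12,3)
river: ρ → (3,12,-10)
river: ρ → (-10,8,5)
river: ρ → (5,12,-6)
closes: descent 2, river 6
min |a| on river = 3

3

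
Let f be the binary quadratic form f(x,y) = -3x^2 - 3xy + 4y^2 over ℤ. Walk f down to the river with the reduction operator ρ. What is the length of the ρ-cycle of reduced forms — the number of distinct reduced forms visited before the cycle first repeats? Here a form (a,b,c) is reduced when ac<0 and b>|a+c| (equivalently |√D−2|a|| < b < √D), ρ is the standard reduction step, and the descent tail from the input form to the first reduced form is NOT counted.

D = 57, ⌊√D⌋ = 7
descent: ρ → (4,3,-3)  [lands on river]
river: ρ → (-3,3,4)
river: ρ → (4,5,-2)
river: ρ → (-2,7,1)
river: ρ → (1,7,-2)
river: ρ → (-2,5,4)
ρ-cycle length = 6 (tail of 1 descent step not counted)

6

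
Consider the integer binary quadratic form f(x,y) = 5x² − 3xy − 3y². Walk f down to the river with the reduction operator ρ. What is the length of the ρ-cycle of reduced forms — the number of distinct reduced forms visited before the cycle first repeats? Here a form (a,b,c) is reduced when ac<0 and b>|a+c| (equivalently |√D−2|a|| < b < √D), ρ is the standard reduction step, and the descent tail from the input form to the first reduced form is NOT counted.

D = 69, ⌊√D⌋ = 8
descent: ρ → (-3,3,5)  [lands on river]
river: ρ → (5,7,-1)
river: ρ → (-1,7,5)
river: ρ → (5,3,-3)
ρ-cycle length = 4 (tail of 1 descent step not counted)

4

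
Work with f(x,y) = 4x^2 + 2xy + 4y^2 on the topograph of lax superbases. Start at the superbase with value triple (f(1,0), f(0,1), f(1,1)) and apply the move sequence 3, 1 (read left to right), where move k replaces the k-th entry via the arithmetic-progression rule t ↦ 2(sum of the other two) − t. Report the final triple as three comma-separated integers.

start (4,4,10) = (f(1,0),f(0,1),f(1,1))
replace slot 3: 2·(4+4) − 10 = 6 → (4,4,6)
replace slot 1: 2·(4+6) − 4 = 16 → (16,4,6)

16,4,6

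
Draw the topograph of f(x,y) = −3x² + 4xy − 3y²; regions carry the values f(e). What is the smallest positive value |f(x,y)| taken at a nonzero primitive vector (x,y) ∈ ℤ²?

translate: b→2 (≡-4 mod 6), so (3,-4,3)→(3,2,2)
flip: (3,2,2)→(2,-2,3)
translate: b→2 (≡-2 mod 4), so (2,-2,3)→(2,2,3)
reduced (well bottom): (2,2,3) with a≤c, −a<b≤a
well minimum |f| = |-2| = 2 (negative-definite)

2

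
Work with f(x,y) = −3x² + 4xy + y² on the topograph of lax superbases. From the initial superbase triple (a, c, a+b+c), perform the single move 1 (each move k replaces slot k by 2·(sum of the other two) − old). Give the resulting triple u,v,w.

start (-3,1,2) = (f(1,0),f(0,1),f(1,1))
replace slot 1: 2·(1+2) − (-3) = 9 → (9,1,2)

9,1,2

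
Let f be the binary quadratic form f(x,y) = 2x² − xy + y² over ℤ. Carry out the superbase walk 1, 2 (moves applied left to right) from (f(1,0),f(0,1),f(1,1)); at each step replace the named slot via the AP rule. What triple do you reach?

start (2,1,2) = (f(1,0),f(0,1),f(1,1))
replace slot 1: 2·(1+2) − 2 = 4 → (4,1,2)
replace slot 2: 2·(4+2) − 1 = 11 → (4,11,2)

4,11,2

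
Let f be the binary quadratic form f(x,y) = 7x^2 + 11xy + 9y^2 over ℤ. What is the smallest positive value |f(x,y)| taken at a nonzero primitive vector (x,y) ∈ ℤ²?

translate: b→-3 (≡11 mod 14), so (7,11,9)→(7,-3,5)
flip: (7,-3,5)→(5,3,7)
reduced (well bottom): (5,3,7) with a≤c, −a<b≤a
well minimum = a = 5

5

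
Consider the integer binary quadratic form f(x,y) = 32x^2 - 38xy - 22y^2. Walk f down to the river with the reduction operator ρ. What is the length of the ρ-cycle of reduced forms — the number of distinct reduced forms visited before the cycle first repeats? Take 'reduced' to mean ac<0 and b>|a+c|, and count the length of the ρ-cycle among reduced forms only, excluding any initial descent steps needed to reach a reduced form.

D = 4260, ⌊√D⌋ = 65
descent: ρ → (-22,38,32)  [lands on river]
river: ρ → (32,26,-28)
river: ρ → (-28,30,30)
river: ρ → (30,30,-28)
river: ρ → (-28,26,32)
river: ρ → (32,38,-22)
river: ρ → (-22,50,20)
river: ρ → (20,30,-42)
river: ρ → (-42,54,8)
river: ρ → (8,58,-28)
river: ρ → (-28,54,12)
river: ρ → (12,42,-52)
river: ρ → (-52,62,2)
river: ρ → (2,62,-52)
river: ρ → (-52,42,12)
river: ρ → (12,54,-28)
river: ρ → (-28,58,8)
river: ρ → (8,54,-42)
river: ρ → (-42,30,20)
river: ρ → (20,50,-22)
ρ-cycle length = 20 (tail of 1 descent step not counted)

20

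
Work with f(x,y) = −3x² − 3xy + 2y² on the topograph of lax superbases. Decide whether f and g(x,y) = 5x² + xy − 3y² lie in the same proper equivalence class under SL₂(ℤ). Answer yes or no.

D₁ = 33, D₂ = 61
discriminants differ ⇒ not SL₂(ℤ)-equivalent

no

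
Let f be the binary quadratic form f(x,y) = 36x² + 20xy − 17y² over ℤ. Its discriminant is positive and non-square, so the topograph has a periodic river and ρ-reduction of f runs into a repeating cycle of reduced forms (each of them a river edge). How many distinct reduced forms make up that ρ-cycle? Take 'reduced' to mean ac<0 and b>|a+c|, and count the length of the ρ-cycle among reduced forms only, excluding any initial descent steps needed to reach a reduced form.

D = 2848, ⌊√D⌋ = 53
river: ρ → (-17,48,8)
river: ρ → (8,48,-17)
river: ρ → (-17,20,36)
river: ρ → (36,52,-1)
river: ρ → (-1,52,36)
river: ρ → (36,20,-17)
ρ-cycle length = 6 (tail of 0 descent steps not counted)

6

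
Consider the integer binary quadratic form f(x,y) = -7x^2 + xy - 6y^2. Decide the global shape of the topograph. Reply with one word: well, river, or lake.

D = b²−4ac = 1² − 4·(-7)·(-6) = -167
D < 0 ⇒ definite ⇒ every region one sign ⇒ single well

well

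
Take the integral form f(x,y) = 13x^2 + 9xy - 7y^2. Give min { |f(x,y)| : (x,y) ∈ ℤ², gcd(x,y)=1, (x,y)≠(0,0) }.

river: ρ → (-7,19,3)
river: ρ → (3,17,-13)
river: ρ → (-13,9,7)
river: ρ → (7,19,-3)
river: ρ → (-3,17,13)
river: ρ → (13,9,-7)
closes: descent 0, river 6
min |a| on river = 3

3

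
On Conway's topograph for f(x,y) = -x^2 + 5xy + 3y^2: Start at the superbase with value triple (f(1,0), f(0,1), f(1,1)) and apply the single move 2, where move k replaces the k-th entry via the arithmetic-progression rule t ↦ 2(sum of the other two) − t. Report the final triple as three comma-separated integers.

start (-1,3,7) = (f(1,0),f(0,1),f(1,1))
replace slot 2: 2·((-1)+7) − 3 = 9 → (-1,9,7)

-1,9,7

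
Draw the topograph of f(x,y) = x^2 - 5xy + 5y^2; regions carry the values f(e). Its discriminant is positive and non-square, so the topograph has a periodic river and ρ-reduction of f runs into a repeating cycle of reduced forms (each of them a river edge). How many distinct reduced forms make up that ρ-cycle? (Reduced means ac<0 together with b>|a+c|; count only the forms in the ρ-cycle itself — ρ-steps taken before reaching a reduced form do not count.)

D = 5, ⌊√D⌋ = 2
descent: ρ → (5,5,1)
descent: ρ → (1,1,-1)  [lands on river]
river: ρ → (-1,1,1)
ρ-cycle length = 2 (tail of 2 descent steps not counted)

2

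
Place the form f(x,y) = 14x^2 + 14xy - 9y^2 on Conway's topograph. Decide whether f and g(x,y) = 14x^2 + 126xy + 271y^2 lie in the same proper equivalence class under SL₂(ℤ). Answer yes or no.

D₁ = 700, D₂ = 700
river cycle of f (length 6): (-9, 22, 6), (6, 26, -1), (-1, 26, 6), (6, 22, -9), (-9, 14, 14), (14, 14, -9)
river cycle of g (length 6): (14, 14, -9), (-9, 22, 6), (6, 26, -1), (-1, 26, 6), (6, 22, -9), (-9, 14, 14)
cycles coincide ⇒ equivalent

yes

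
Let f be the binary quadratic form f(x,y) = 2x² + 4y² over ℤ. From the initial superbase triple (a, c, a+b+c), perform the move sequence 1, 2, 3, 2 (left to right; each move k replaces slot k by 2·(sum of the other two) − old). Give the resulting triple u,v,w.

start (2,4,6) = (f(1,0),f(0,1),f(1,1))
replace slot 1: 2·(4+6) − 2 = 18 → (18,4,6)
replace slot 2: 2·(18+6) − 4 = 44 → (18,44,6)
replace slot 3: 2·(18+44) − 6 = 118 → (18,44,118)
replace slot 2: 2·(18+118) − 44 = 228 → (18,228,118)

18,228,118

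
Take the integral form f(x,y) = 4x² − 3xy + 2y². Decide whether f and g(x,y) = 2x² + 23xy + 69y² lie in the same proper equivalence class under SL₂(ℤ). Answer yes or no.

D₁ = -23, D₂ = -23
f: flip: (4,-3,2)→(2,3,4)
f: translate: b→-1 (≡3 mod 4), so (2,3,4)→(2,-1,3)
f: reduced (well bottom): (2,-1,3) with a≤c, −a<b≤a
g: translate: b→-1 (≡23 mod 4), so (2,23,69)→(2,-1,3)
g: reduced (well bottom): (2,-1,3) with a≤c, −a<b≤a
reduced forms (2, -1, 3) vs (2, -1, 3) ⇒ equivalent

yes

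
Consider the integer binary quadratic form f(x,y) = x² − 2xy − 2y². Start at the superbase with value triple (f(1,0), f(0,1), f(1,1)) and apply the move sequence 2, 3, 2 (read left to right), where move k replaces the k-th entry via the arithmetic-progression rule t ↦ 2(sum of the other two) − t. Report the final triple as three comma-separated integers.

start (1,-2,-3) = (f(1,0),f(0,1),f(1,1))
replace slot 2: 2·(1+(-3)) − (-2) = -2 → (1,-2,-3)
replace slot 3: 2·(1+(-2)) − (-3) = 1 → (1,-2,1)
replace slot 2: 2·(1+1) − (-2) = 6 → (1,6,1)

1,6,1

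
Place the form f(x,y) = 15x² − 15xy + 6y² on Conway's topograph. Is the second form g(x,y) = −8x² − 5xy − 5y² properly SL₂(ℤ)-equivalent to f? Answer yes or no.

D₁ = -135, D₂ = -135
f: translate: b→15 (≡-15 mod 30), so (15,-15,6)→(15,15,6)
f: flip: (15,15,6)→(6,-15,15)
f: translate: b→-3 (≡-15 mod 12), so (6,-15,15)→(6,-3,6)
f: flip: (6,-3,6)→(6,3,6)
f: reduced (well bottom): (6,3,6) with a≤c, −a<b≤a
g is negative-definite; reduce −g:
−g: flip: (8,5,5)→(5,-5,8)
−g: translate: b→5 (≡-5 mod 10), so (5,-5,8)→(5,5,8)
−g: reduced (well bottom): (5,5,8) with a≤c, −a<b≤a
flip sign back: reduced form of g is (-5,-5,-8)
reduced forms (6, 3, 6) vs (-5, -5, -8) ⇒ inequivalent

no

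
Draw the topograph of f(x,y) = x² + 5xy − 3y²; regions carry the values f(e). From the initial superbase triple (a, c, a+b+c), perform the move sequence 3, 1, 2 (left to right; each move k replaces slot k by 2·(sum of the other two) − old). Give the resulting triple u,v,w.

start (1,-3,3) = (f(1,0),f(0,1),f(1,1))
replace slot 3: 2·(1+(-3)) − 3 = -7 → (1,-3,-7)
replace slot 1: 2·((-3)+(-7)) − 1 = -21 → (-21,-3,-7)
replace slot 2: 2·((-21)+(-7)) − (-3) = -53 → (-21,-53,-7)

-21,-53,-7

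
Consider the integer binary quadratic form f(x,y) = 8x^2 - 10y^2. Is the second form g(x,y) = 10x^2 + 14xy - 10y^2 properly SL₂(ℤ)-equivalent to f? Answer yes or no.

D₁ = 320, D₂ = 596
discriminants differ ⇒ not SL₂(ℤ)-equivalent

no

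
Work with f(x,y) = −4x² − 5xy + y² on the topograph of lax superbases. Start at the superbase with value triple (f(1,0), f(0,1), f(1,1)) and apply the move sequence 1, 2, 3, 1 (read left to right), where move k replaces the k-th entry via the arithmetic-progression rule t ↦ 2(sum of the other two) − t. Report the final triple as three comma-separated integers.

start (-4,1,-8) = (f(1,0),f(0,1),f(1,1))
replace slot 1: 2·(1+(-8)) − (-4) = -10 → (-10,1,-8)
replace slot 2: 2·((-10)+(-8)) − 1 = -37 → (-10,-37,-8)
replace slot 3: 2·((-10)+(-37)) − (-8) = -86 → (-10,-37,-86)
replace slot 1: 2·((-37)+(-86)) − (-10) = -236 → (-236,-37,-86)

-236,-37,-86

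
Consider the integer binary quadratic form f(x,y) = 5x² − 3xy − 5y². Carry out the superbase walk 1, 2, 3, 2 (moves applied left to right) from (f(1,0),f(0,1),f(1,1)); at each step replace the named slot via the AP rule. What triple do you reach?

start (5,-5,-3) = (f(1,0),f(0,1),f(1,1))
replace slot 1: 2·((-5)+(-3)) − 5 = -21 → (-21,-5,-3)
replace slot 2: 2·((-21)+(-3)) − (-5) = -43 → (-21,-43,-3)
replace slot 3: 2·((-21)+(-43)) − (-3) = -125 → (-21,-43,-125)
replace slot 2: 2·((-21)+(-125)) − (-43) = -249 → (-21,-249,-125)

-21,-249,-125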